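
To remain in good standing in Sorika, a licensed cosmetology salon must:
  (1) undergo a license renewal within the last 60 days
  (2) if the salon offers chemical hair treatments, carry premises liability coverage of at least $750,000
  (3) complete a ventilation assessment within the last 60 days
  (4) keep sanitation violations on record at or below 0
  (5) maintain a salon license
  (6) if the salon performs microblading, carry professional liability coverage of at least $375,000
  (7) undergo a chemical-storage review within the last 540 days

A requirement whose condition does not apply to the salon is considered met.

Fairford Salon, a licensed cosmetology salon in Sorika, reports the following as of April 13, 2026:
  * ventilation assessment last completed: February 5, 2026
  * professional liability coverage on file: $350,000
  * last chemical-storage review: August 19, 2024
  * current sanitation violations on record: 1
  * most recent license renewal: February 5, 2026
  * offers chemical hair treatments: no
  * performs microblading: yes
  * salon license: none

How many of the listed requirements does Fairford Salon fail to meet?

1. license renewal 67 days ago vs limit 60 → not met
2. condition 'offers chemical hair treatments' does not hold → requirement n/a → met
3. ventilation assessment 67 days ago vs limit 60 → not met
4. sanitation violations on record 1 > 0 → not met
5. salon license absent → not met
6. condition 'performs microblading' holds; professional liability coverage $350,000 < $375,000 → not met
7. chemical-storage review 602 days ago vs limit 540 → not met
Not met: 6 of 7

6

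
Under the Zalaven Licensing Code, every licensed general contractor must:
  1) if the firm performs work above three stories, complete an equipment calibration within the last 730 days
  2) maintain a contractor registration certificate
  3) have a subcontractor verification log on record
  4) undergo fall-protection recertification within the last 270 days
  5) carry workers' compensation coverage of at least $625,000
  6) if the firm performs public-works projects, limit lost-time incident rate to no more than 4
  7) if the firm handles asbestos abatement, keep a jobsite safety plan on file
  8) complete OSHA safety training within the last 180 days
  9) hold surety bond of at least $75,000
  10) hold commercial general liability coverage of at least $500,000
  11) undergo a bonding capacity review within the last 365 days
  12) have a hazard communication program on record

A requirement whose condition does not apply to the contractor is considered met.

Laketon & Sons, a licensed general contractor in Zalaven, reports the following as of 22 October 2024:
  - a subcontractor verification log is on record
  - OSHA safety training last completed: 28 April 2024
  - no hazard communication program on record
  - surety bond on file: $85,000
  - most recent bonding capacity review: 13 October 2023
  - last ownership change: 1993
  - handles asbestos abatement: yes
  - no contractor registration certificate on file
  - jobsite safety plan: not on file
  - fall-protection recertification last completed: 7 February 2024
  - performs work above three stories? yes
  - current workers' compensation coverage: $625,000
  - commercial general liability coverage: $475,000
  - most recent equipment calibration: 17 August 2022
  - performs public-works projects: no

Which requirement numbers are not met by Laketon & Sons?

1. condition 'performs work above three stories' holds; equipment calibration 797 days ago vs limit 730 → not met
2. contractor registration certificate absent → not met
3. subcontractor verification log present → met
4. fall-protection recertification 258 days ago vs limit 270 → met
5. workers' compensation coverage $625,000 ≥ $625,000 → met
6. condition 'performs public-works projects' does not hold → requirement n/a → met
7. condition 'handles asbestos abatement' holds; jobsite safety plan absent → not met
8. OSHA safety training 177 days ago vs limit 180 → met
9. surety bond $85,000 ≥ $75,000 → met
10. commercial general liability coverage $475,000 < $500,000 → not met
11. bonding capacity review 375 days ago vs limit 365 → not met
12. hazard communication program absent → not met
Not met: 1, 2, 7, 10, 11, 12

1, 2, 7, 10, 11, 12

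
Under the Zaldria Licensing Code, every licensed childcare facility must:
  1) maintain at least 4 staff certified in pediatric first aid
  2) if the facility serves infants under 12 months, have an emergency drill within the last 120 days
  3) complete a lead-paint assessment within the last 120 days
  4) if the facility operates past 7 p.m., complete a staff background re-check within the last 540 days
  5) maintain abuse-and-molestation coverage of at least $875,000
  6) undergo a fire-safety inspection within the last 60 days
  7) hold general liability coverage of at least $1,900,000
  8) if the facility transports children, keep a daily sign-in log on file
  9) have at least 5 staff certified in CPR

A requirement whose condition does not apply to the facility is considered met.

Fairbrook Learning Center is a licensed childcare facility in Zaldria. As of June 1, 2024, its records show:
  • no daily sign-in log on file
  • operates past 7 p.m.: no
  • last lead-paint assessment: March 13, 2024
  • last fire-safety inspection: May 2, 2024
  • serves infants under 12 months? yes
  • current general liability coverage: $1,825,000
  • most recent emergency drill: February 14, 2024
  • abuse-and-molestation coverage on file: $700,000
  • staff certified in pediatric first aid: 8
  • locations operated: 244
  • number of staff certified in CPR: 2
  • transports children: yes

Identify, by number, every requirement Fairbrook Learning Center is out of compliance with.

1. staff certified in pediatric first aid 8 ≥ 4 → met
2. condition 'serves infants under 12 months' holds; emergency drill 108 days ago vs limit 120 → met
3. lead-paint assessment 80 days ago vs limit 120 → met
4. condition 'operates past 7 p.m.' does not hold → requirement n/a → met
5. abuse-and-molestation coverage $700,000 < $875,000 → not met
6. fire-safety inspection 30 days ago vs limit 60 → met
7. general liability coverage $1,825,000 < $1,900,000 → not met
8. condition 'transports children' holds; daily sign-in log absent → not met
9. staff certified in CPR 2 < 5 → not met
Not met: 5, 7, 8, 9

5, 7, 8, 9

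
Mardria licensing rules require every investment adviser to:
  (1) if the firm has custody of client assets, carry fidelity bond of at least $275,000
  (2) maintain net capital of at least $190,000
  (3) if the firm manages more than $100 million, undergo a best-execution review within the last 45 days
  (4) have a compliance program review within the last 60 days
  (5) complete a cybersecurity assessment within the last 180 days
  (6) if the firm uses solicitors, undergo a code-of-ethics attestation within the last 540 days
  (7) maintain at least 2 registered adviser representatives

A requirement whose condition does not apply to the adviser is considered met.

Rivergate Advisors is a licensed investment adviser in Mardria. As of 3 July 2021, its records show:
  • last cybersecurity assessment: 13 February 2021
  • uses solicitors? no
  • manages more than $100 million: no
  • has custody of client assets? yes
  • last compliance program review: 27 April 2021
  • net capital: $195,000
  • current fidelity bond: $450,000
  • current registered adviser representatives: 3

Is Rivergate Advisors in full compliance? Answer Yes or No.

1. condition 'has custody of client assets' holds; fidelity bond $450,000 ≥ $275,000 → met
2. net capital $195,000 ≥ $190,000 → met
3. condition 'manages more than $100 million' does not hold → requirement n/a → met
4. compliance program review 67 days ago vs limit 60 → not met
5. cybersecurity assessment 140 days ago vs limit 180 → met
6. condition 'uses solicitors' does not hold → requirement n/a → met
7. registered adviser representatives 3 ≥ 2 → met
Not met: 4

No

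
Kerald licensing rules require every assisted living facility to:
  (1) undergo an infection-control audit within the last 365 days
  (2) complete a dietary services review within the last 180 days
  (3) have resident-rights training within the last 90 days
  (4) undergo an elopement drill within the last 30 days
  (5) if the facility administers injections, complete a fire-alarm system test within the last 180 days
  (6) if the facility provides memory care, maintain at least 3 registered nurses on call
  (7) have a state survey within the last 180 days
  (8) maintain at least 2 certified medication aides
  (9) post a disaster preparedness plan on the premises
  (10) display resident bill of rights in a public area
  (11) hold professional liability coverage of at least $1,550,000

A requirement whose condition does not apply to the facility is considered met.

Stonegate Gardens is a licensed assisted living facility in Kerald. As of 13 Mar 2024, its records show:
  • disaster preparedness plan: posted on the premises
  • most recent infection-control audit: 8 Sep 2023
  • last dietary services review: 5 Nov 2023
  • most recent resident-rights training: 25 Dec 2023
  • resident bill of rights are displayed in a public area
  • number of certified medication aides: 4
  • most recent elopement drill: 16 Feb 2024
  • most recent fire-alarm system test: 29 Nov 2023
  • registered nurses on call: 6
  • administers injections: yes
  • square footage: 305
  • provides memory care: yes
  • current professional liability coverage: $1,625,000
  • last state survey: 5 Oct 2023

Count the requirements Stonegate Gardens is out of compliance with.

0

1. infection-control audit 187 days ago vs limit 365 → met
2. dietary services review 129 days ago vs limit 180 → met
3. resident-rights training 79 days ago vs limit 90 → met
4. elopement drill 26 days ago vs limit 30 → met
5. condition 'administers injections' holds; fire-alarm system test 105 days ago vs limit 180 → met
6. condition 'provides memory care' holds; registered nurses on call 6 ≥ 3 → met
7. state survey 160 days ago vs limit 180 → met
8. certified medication aides 4 ≥ 2 → met
9. disaster preparedness plan present → met
10. resident bill of rights present → met
11. professional liability coverage $1,625,000 ≥ $1,550,000 → met
Not met: 0 of 11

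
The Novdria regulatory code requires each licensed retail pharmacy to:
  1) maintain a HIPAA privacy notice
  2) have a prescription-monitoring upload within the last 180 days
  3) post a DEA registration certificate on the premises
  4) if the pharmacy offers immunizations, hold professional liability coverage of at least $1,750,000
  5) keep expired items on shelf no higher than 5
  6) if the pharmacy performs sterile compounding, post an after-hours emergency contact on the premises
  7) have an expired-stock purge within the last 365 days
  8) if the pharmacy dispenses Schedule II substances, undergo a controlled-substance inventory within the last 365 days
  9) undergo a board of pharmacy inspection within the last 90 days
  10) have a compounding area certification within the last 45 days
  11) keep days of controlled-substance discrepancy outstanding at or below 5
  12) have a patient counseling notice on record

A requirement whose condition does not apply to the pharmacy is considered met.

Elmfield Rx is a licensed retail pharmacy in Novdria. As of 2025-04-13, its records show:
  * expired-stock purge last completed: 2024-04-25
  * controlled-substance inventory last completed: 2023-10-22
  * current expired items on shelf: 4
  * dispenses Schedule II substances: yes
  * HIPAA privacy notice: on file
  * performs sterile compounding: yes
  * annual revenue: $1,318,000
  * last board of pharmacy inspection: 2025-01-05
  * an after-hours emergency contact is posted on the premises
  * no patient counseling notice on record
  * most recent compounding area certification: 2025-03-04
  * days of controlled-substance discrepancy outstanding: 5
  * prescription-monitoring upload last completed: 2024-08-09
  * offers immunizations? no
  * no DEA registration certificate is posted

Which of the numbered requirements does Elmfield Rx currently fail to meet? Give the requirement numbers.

1. HIPAA privacy notice present → met
2. prescription-monitoring upload 247 days ago vs limit 180 → not met
3. DEA registration certificate absent → not met
4. condition 'offers immunizations' does not hold → requirement n/a → met
5. expired items on shelf 4 ≤ 5 → met
6. condition 'performs sterile compounding' holds; after-hours emergency contact present → met
7. expired-stock purge 353 days ago vs limit 365 → met
8. condition 'dispenses Schedule II substances' holds; controlled-substance inventory 539 days ago vs limit 365 → not met
9. board of pharmacy inspection 98 days ago vs limit 90 → not met
10. compounding area certification 40 days ago vs limit 45 → met
11. days of controlled-substance discrepancy outstanding 5 ≤ 5 → met
12. patient counseling notice absent → not met
Not met: 2, 3, 8, 9, 12

2, 3, 8, 9, 12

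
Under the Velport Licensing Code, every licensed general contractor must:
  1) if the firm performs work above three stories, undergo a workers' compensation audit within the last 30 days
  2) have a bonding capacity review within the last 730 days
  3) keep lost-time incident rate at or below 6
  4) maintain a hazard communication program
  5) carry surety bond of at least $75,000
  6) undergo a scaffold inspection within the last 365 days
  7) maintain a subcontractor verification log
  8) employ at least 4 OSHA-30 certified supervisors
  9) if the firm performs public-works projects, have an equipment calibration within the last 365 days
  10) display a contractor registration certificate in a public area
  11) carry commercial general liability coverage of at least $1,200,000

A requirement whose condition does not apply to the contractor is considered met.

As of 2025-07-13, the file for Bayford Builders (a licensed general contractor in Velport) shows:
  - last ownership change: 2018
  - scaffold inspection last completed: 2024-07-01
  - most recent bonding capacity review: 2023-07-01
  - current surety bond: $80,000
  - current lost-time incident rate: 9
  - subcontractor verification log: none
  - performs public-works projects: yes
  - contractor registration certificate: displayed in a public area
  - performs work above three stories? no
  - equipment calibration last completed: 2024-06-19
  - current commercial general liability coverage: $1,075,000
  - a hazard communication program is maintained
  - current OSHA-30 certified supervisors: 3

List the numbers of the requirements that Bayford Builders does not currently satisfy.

2, 3, 6, 7, 8, 9, 11

1. condition 'performs work above three stories' does not hold → requirement n/a → met
2. bonding capacity review 743 days ago vs limit 730 → not met
3. lost-time incident rate 9 > 6 → not met
4. hazard communication program present → met
5. surety bond $80,000 ≥ $75,000 → met
6. scaffold inspection 377 days ago vs limit 365 → not met
7. subcontractor verification log absent → not met
8. OSHA-30 certified supervisors 3 < 4 → not met
9. condition 'performs public-works projects' holds; equipment calibration 389 days ago vs limit 365 → not met
10. contractor registration certificate present → met
11. commercial general liability coverage $1,075,000 < $1,200,000 → not met
Not met: 2, 3, 6, 7, 8, 9, 11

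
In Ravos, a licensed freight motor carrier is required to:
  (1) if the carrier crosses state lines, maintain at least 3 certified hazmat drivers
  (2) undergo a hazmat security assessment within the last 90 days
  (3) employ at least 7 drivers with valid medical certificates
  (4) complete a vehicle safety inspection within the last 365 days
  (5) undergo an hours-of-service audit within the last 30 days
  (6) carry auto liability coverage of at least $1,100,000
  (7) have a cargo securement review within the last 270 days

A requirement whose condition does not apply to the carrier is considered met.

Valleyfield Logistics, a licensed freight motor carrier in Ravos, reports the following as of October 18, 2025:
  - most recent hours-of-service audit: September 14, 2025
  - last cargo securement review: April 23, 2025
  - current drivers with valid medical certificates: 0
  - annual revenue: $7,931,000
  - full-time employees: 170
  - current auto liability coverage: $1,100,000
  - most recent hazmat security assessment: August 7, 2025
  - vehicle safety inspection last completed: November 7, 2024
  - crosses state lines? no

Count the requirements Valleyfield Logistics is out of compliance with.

1. condition 'crosses state lines' does not hold → requirement n/a → met
2. hazmat security assessment 72 days ago vs limit 90 → met
3. drivers with valid medical certificates 0 < 7 → not met
4. vehicle safety inspection 345 days ago vs limit 365 → met
5. hours-of-service audit 34 days ago vs limit 30 → not met
6. auto liability coverage $1,100,000 ≥ $1,100,000 → met
7. cargo securement review 178 days ago vs limit 270 → met
Not met: 2 of 7

2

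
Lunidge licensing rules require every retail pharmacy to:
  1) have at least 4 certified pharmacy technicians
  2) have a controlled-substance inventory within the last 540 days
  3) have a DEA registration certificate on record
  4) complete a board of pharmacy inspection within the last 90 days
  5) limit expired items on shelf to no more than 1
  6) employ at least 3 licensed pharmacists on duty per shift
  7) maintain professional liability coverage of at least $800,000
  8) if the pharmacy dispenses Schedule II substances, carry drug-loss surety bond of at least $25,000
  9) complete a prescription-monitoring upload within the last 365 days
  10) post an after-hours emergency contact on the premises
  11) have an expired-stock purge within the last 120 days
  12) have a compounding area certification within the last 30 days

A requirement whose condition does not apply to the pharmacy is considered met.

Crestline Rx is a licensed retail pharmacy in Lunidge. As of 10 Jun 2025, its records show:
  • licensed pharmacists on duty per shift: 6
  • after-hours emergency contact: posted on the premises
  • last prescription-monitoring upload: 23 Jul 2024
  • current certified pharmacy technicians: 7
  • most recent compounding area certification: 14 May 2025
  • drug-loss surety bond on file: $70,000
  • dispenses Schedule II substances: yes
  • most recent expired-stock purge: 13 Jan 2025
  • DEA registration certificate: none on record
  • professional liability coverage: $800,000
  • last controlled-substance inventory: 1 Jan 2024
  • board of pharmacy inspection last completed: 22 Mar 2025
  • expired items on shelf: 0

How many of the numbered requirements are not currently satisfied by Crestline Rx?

2

1. certified pharmacy technicians 7 ≥ 4 → met
2. controlled-substance inventory 526 days ago vs limit 540 → met
3. DEA registration certificate absent → not met
4. board of pharmacy inspection 80 days ago vs limit 90 → met
5. expired items on shelf 0 ≤ 1 → met
6. licensed pharmacists on duty per shift 6 ≥ 3 → met
7. professional liability coverage $800,000 ≥ $800,000 → met
8. condition 'dispenses Schedule II substances' holds; drug-loss surety bond $70,000 ≥ $25,000 → met
9. prescription-monitoring upload 322 days ago vs limit 365 → met
10. after-hours emergency contact present → met
11. expired-stock purge 148 days ago vs limit 120 → not met
12. compounding area certification 27 days ago vs limit 30 → met
Not met: 2 of 12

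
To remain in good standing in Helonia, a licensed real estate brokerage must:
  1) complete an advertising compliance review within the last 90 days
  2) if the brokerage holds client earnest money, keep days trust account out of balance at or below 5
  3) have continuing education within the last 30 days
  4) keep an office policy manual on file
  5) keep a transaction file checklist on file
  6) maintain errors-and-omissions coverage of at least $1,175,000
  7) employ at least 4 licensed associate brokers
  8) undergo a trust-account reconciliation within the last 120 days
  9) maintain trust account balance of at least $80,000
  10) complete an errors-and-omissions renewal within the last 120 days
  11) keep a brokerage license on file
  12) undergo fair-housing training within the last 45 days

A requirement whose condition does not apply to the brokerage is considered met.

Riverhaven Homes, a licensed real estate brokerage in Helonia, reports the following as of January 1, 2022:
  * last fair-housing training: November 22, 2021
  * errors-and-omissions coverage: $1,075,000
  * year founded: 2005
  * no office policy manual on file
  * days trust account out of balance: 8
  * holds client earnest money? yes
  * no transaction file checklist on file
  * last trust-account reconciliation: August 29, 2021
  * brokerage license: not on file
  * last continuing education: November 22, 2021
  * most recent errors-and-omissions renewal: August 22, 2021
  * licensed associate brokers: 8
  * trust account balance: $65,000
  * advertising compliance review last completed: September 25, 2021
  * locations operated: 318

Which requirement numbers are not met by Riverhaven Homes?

1. advertising compliance review 98 days ago vs limit 90 → not met
2. condition 'holds client earnest money' holds; days trust account out of balance 8 > 5 → not met
3. continuing education 40 days ago vs limit 30 → not met
4. office policy manual absent → not met
5. transaction file checklist absent → not met
6. errors-and-omissions coverage $1,075,000 < $1,175,000 → not met
7. licensed associate brokers 8 ≥ 4 → met
8. trust-account reconciliation 125 days ago vs limit 120 → not met
9. trust account balance $65,000 < $80,000 → not met
10. errors-and-omissions renewal 132 days ago vs limit 120 → not met
11. brokerage license absent → not met
12. fair-housing training 40 days ago vs limit 45 → met
Not met: 1, 2, 3, 4, 5, 6, 8, 9, 10, 11

1, 2, 3, 4, 5, 6, 8, 9, 10, 11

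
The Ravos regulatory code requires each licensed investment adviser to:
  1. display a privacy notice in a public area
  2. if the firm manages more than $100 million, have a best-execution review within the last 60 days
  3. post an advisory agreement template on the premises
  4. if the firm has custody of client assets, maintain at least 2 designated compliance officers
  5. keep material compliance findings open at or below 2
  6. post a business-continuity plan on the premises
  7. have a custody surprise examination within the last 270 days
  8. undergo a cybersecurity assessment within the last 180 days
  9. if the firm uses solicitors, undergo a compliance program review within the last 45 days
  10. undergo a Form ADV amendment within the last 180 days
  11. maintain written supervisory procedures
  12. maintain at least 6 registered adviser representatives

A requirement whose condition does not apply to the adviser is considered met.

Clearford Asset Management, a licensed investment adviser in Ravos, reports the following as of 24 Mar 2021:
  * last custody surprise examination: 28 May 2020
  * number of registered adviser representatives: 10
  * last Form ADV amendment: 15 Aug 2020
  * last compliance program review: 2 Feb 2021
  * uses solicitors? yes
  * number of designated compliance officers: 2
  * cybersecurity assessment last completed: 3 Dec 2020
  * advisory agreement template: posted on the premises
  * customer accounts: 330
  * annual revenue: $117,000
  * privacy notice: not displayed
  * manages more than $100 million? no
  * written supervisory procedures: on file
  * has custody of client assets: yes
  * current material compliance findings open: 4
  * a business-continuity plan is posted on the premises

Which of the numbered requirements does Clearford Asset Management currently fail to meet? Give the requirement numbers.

1, 5, 7, 9, 10

1. privacy notice absent → not met
2. condition 'manages more than $100 million' does not hold → requirement n/a → met
3. advisory agreement template present → met
4. condition 'has custody of client assets' holds; designated compliance officers 2 ≥ 2 → met
5. material compliance findings open 4 > 2 → not met
6. business-continuity plan present → met
7. custody surprise examination 300 days ago vs limit 270 → not met
8. cybersecurity assessment 111 days ago vs limit 180 → met
9. condition 'uses solicitors' holds; compliance program review 50 days ago vs limit 45 → not met
10. Form ADV amendment 221 days ago vs limit 180 → not met
11. written supervisory procedures present → met
12. registered adviser representatives 10 ≥ 6 → met
Not met: 1, 5, 7, 9, 10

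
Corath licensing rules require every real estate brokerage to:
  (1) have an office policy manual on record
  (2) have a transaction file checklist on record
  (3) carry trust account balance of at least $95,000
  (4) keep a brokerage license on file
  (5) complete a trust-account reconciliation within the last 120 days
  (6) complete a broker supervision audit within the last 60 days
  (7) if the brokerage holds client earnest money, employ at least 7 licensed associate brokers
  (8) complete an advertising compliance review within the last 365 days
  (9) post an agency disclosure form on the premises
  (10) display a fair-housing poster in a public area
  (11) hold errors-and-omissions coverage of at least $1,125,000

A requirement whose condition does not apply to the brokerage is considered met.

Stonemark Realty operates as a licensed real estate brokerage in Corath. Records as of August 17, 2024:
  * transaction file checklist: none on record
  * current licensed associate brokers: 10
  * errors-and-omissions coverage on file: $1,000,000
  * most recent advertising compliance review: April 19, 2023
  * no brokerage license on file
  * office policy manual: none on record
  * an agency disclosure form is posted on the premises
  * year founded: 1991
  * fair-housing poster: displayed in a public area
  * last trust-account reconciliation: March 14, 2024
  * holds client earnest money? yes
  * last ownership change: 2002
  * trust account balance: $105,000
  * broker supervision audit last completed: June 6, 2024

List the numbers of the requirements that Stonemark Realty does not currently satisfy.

1. office policy manual absent → not met
2. transaction file checklist absent → not met
3. trust account balance $105,000 ≥ $95,000 → met
4. brokerage license absent → not met
5. trust-account reconciliation 156 days ago vs limit 120 → not met
6. broker supervision audit 72 days ago vs limit 60 → not met
7. condition 'holds client earnest money' holds; licensed associate brokers 10 ≥ 7 → met
8. advertising compliance review 486 days ago vs limit 365 → not met
9. agency disclosure form present → met
10. fair-housing poster present → met
11. errors-and-omissions coverage $1,000,000 < $1,125,000 → not met
Not met: 1, 2, 4, 5, 6, 8, 11

1, 2, 4, 5, 6, 8, 11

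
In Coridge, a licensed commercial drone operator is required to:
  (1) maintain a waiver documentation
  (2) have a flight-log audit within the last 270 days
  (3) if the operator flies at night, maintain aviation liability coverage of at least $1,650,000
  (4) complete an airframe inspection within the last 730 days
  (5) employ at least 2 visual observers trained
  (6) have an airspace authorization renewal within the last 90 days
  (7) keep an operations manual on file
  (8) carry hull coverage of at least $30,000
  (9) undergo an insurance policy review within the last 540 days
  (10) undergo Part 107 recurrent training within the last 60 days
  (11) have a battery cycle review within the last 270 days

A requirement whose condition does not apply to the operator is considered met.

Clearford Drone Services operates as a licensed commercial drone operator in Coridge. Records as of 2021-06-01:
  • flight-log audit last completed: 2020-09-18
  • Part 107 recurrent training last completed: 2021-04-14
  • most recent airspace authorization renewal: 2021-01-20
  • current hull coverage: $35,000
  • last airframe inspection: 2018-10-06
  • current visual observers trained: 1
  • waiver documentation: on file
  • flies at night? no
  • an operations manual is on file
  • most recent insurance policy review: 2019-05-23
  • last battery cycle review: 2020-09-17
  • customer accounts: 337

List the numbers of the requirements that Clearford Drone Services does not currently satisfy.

1. waiver documentation present → met
2. flight-log audit 256 days ago vs limit 270 → met
3. condition 'flies at night' does not hold → requirement n/a → met
4. airframe inspection 969 days ago vs limit 730 → not met
5. visual observers trained 1 < 2 → not met
6. airspace authorization renewal 132 days ago vs limit 90 → not met
7. operations manual present → met
8. hull coverage $35,000 ≥ $30,000 → met
9. insurance policy review 740 days ago vs limit 540 → not met
10. Part 107 recurrent training 48 days ago vs limit 60 → met
11. battery cycle review 257 days ago vs limit 270 → met
Not met: 4, 5, 6, 9

4, 5, 6, 9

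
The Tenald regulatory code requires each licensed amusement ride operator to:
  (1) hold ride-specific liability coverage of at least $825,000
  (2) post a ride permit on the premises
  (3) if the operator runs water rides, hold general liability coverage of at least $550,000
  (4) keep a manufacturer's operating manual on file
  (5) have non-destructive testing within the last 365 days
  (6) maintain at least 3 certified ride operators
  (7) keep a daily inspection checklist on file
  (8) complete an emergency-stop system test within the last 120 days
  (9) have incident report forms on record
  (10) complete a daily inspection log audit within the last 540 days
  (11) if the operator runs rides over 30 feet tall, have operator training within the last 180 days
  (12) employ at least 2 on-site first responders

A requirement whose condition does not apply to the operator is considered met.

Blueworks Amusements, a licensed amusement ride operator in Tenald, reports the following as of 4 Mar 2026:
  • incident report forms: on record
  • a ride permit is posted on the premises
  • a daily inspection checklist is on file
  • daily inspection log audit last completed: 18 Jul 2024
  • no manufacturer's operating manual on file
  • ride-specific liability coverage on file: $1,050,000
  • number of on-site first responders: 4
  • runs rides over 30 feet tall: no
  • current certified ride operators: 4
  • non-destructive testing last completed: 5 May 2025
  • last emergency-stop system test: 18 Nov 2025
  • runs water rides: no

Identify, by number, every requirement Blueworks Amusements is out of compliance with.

4, 10

1. ride-specific liability coverage $1,050,000 ≥ $825,000 → met
2. ride permit present → met
3. condition 'runs water rides' does not hold → requirement n/a → met
4. manufacturer's operating manual absent → not met
5. non-destructive testing 303 days ago vs limit 365 → met
6. certified ride operators 4 ≥ 3 → met
7. daily inspection checklist present → met
8. emergency-stop system test 106 days ago vs limit 120 → met
9. incident report forms present → met
10. daily inspection log audit 594 days ago vs limit 540 → not met
11. condition 'runs rides over 30 feet tall' does not hold → requirement n/a → met
12. on-site first responders 4 ≥ 2 → met
Not met: 4, 10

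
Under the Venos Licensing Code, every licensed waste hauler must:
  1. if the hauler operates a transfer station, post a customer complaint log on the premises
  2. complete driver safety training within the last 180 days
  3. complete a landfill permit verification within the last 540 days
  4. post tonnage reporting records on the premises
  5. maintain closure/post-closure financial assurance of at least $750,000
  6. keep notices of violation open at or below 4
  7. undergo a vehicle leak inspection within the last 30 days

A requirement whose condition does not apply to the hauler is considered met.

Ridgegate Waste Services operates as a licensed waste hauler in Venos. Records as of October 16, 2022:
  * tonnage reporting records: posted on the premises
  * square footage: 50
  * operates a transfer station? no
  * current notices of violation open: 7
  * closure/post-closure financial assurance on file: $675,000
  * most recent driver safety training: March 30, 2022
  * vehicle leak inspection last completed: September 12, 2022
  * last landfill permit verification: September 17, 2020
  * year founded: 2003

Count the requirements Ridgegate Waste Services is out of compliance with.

1. condition 'operates a transfer station' does not hold → requirement n/a → met
2. driver safety training 200 days ago vs limit 180 → not met
3. landfill permit verification 759 days ago vs limit 540 → not met
4. tonnage reporting records present → met
5. closure/post-closure financial assurance $675,000 < $750,000 → not met
6. notices of violation open 7 > 4 → not met
7. vehicle leak inspection 34 days ago vs limit 30 → not met
Not met: 5 of 7

5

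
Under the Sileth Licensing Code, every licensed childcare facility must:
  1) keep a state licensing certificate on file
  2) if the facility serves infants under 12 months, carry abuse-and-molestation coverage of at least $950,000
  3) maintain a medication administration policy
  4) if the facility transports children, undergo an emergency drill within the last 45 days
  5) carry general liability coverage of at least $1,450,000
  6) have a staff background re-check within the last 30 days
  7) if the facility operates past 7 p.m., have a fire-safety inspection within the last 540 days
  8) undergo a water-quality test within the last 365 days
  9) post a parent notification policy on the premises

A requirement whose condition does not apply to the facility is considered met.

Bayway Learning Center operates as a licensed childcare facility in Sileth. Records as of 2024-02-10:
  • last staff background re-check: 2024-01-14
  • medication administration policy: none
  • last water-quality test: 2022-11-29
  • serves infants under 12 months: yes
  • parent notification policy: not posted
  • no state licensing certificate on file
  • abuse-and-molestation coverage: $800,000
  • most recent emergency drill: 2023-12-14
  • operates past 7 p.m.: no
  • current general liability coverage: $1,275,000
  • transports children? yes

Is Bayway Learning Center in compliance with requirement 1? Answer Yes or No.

No

1. state licensing certificate absent → not met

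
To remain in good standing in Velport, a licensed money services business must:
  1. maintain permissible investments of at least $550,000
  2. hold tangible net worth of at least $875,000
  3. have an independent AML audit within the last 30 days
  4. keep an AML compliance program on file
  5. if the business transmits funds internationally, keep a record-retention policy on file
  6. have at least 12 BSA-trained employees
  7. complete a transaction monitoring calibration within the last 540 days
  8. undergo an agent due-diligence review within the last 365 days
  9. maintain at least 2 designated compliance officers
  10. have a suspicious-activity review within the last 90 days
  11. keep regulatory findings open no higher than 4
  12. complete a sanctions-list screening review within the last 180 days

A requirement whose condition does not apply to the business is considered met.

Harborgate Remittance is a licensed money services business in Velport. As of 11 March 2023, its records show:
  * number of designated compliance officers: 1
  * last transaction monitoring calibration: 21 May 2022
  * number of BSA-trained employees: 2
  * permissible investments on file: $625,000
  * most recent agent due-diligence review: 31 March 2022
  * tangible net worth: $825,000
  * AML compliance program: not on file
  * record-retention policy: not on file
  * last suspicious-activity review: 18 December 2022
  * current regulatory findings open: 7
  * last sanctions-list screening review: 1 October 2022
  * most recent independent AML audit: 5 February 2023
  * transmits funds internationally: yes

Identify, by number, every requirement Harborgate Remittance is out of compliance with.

1. permissible investments $625,000 ≥ $550,000 → met
2. tangible net worth $825,000 < $875,000 → not met
3. independent AML audit 34 days ago vs limit 30 → not met
4. AML compliance program absent → not met
5. condition 'transmits funds internationally' holds; record-retention policy absent → not met
6. BSA-trained employees 2 < 12 → not met
7. transaction monitoring calibration 294 days ago vs limit 540 → met
8. agent due-diligence review 345 days ago vs limit 365 → met
9. designated compliance officers 1 < 2 → not met
10. suspicious-activity review 83 days ago vs limit 90 → met
11. regulatory findings open 7 > 4 → not met
12. sanctions-list screening review 161 days ago vs limit 180 → met
Not met: 2, 3, 4, 5, 6, 9, 11

2, 3, 4, 5, 6, 9, 11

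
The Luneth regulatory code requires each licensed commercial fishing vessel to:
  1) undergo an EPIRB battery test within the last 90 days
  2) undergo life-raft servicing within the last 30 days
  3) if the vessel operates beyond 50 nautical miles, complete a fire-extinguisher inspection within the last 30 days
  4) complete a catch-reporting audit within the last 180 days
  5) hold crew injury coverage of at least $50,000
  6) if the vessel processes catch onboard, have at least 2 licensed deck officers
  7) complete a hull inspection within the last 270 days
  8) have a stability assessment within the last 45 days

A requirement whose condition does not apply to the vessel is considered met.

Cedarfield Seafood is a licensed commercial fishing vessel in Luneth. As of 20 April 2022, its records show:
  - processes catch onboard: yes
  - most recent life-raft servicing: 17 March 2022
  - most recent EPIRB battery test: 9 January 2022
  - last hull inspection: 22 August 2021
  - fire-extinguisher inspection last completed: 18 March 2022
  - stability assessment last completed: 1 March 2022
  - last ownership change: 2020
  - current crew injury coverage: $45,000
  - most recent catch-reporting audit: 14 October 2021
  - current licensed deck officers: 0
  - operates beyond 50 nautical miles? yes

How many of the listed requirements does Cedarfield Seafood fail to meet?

7

1. EPIRB battery test 101 days ago vs limit 90 → not met
2. life-raft servicing 34 days ago vs limit 30 → not met
3. condition 'operates beyond 50 nautical miles' holds; fire-extinguisher inspection 33 days ago vs limit 30 → not met
4. catch-reporting audit 188 days ago vs limit 180 → not met
5. crew injury coverage $45,000 < $50,000 → not met
6. condition 'processes catch onboard' holds; licensed deck officers 0 < 2 → not met
7. hull inspection 241 days ago vs limit 270 → met
8. stability assessment 50 days ago vs limit 45 → not met
Not met: 7 of 8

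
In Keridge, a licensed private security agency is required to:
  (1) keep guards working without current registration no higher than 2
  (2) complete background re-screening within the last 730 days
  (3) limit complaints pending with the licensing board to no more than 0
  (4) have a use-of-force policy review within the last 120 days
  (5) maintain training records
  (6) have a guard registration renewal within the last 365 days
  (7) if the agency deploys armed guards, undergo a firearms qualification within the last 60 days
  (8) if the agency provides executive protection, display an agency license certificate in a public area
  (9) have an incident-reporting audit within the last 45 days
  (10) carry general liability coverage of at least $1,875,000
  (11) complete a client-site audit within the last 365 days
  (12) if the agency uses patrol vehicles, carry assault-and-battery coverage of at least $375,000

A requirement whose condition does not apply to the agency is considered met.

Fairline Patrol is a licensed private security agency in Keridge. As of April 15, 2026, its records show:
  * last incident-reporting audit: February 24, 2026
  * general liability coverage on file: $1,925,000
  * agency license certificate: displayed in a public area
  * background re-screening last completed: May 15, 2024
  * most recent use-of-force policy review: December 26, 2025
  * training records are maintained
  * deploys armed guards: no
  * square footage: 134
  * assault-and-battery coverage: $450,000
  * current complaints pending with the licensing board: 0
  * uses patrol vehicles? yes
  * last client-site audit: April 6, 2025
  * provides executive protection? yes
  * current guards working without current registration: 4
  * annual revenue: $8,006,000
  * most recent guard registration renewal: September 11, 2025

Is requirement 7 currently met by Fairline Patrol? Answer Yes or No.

7. condition 'deploys armed guards' does not hold → requirement n/a → met

Yes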